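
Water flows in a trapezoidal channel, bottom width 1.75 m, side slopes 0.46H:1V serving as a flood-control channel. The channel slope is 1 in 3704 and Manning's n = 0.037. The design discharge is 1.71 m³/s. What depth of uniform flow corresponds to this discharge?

y_n = 1.75 m

Manning's equation rearranged: A R^(2/3) = nQ / (1·√S) = 0.037 × 1.71 / (√0.00027) = 3.851.
Try y = 1.96 m: A R^(2/3) = 4.689 — over.
Try y = 1.43 m: A R^(2/3) = 2.722 — short.
Try y = 1.75 m: A R^(2/3) = 3.847 — matches.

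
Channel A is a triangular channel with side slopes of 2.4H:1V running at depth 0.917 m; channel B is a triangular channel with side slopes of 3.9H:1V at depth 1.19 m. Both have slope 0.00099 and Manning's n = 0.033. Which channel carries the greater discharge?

Channel A: For a triangular section with side slope z = 2.4: A = zy² = 2.4×0.917² = 2.018 m²; P = 2y√(1+z²) = 2×0.917×2.6 = 4.768 m. Hydraulic radius R = A/P = 2.018/4.768 = 0.4232 m. Q_A = (1/0.033)·2.018·0.4232^(2/3)·√0.00099 = 1.085 m³/s.
Channel B: For a triangular section with side slope z = 3.9: A = zy² = 3.9×1.19² = 5.523 m²; P = 2y√(1+z²) = 2×1.19×4.026 = 9.582 m. Hydraulic radius R = A/P = 5.523/9.582 = 0.5764 m. Q_B = (1/0.033)·5.523·0.5764^(2/3)·√0.00099 = 3.647 m³/s.
Q_A = 1.085 m³/s vs Q_B = 3.647 m³/s, so channel B carries more.

channel B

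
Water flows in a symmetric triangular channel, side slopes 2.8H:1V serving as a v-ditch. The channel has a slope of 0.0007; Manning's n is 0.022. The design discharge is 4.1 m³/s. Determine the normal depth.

y_n = 1.3 m

Manning's equation rearranged: A R^(2/3) = nQ / (1·√S) = 0.022 × 4.1 / (√0.0007) = 3.409.
Trying y = 1.57 m: A R^(2/3) = 5.643 — high.
Trying y = 1.08 m: A R^(2/3) = 2.081 — low.
Trying y = 1.3 m: A R^(2/3) = 3.411 — close enough.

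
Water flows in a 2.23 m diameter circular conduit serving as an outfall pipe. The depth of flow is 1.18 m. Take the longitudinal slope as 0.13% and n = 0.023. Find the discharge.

For a circular section of diameter D = 2.23 m at depth y = 1.18 m, the central angle is θ = 2 arccos(1 − 2y/D) = 3.258 rad. Then A = (D²/8)(θ − sin θ) = 2.098 m² and P = Dθ/2 = 3.633 m.
Hydraulic radius R = A/P = 2.098/3.633 = 0.5774 m.
Manning's equation: Q = (1/n) A R^(2/3) S^(1/2) = (1/0.023) × 2.098 × 0.5774^(2/3) × 0.0013^(1/2) = 2.28 m³/s.

Q = 2.28 m³/s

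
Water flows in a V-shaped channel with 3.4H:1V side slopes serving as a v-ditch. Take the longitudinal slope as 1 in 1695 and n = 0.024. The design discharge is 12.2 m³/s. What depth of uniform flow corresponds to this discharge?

y_n = 1.93 m

Manning's equation rearranged: A R^(2/3) = nQ / (1·√S) = 0.024 × 12.2 / (√0.00059) = 12.05.
Try y = 2.11 m: A R^(2/3) = 15.26 — too large.
Try y = 1.45 m: A R^(2/3) = 5.612 — too small.
Try y = 1.93 m: A R^(2/3) = 12.03 — close enough.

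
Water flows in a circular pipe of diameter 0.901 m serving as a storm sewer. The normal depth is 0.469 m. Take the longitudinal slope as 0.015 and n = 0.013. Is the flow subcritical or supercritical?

For a circular section of diameter D = 0.901 m at depth y = 0.469 m, the central angle is θ = 2 arccos(1 − 2y/D) = 3.224 rad. Then A = (D²/8)(θ − sin θ) = 0.3355 m² and P = Dθ/2 = 1.452 m.
Hydraulic radius R = A/P = 0.3355/1.452 = 0.231 m.
V = (1/n) R^(2/3) √S = (1/0.013) × 0.231^(2/3) × √0.015 = 3.547 m/s. Hydraulic depth D_h = A/T = 0.3355/0.9002 = 0.3726 m.
Froude number Fr = V/√(g·D_h) = 3.547/√(9.81×0.3726) = 1.86, which is greater than 1, so the flow is supercritical.

supercritical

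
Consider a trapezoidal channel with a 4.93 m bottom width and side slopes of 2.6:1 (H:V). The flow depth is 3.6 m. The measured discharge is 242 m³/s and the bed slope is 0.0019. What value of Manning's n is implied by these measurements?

With bottom width b = 4.93 m and side slope z = 2.6: A = (b + zy)y = (4.93 + 2.6×3.6)×3.6 = 51.44 m²; P = b + 2y√(1+z²) = 4.93 + 2×3.6×2.786 = 24.99 m.
Hydraulic radius R = A/P = 51.44/24.99 = 2.059 m.
Rearranging Manning's equation: n = (1/Q) A R^(2/3) S^(1/2) = (1/242) × 51.44 × 2.059^(2/3) × √0.0019 = 0.015.

n = 0.015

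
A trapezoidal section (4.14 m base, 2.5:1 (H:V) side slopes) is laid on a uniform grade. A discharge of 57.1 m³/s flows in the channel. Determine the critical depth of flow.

At critical depth, Q² T / (g A³) = 1, i.e. A³/T = Q²/g = 57.1²/9.81 = 332.4.
Try y = 2.15 m: A³/T = 575 — too large.
Try y = 1.38 m: A³/T = 104.1 — too small.
Try y = 1.87 m: A³/T = 332 — matches.

y_c = 1.87 m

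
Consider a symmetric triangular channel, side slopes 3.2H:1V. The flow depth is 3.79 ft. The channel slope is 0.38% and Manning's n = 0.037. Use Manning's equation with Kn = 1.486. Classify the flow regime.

subcritical

For a triangular section with side slope z = 3.2: A = zy² = 3.2×3.79² = 45.97 ft²; P = 2y√(1+z²) = 2×3.79×3.353 = 25.41 ft.
Hydraulic radius R = A/P = 45.97/25.41 = 1.809 ft.
V = (1.486/n) R^(2/3) √S = (1.486/0.037) × 1.809^(2/3) × √0.0038 = 3.675 ft/s. Hydraulic depth D_h = A/T = 45.97/24.26 = 1.895 ft.
Froude number Fr = V/√(g·D_h) = 3.675/√(32.2×1.895) = 0.471, which is less than 1, so the flow is subcritical.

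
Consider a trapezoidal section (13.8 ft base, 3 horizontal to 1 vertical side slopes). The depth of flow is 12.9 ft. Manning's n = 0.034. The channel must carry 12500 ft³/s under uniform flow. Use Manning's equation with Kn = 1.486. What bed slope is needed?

With bottom width b = 13.8 ft and side slope z = 3: A = (b + zy)y = (13.8 + 3×12.9)×12.9 = 677.2 ft²; P = b + 2y√(1+z²) = 13.8 + 2×12.9×3.162 = 95.39 ft.
Hydraulic radius R = A/P = 677.2/95.39 = 7.1 ft.
From Manning's equation, S = [nQ / (1.486 A R^(2/3))]² = [0.034 × 12500 / (1.486 × 677.2 × 7.1^(2/3))]² = 0.0131.

S = 0.0131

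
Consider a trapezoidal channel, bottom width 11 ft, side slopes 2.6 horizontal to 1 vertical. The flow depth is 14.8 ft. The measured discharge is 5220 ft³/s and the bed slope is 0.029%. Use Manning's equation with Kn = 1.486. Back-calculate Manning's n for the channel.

n = 0.014

With bottom width b = 11 ft and side slope z = 2.6: A = (b + zy)y = (11 + 2.6×14.8)×14.8 = 732.3 ft²; P = b + 2y√(1+z²) = 11 + 2×14.8×2.786 = 93.46 ft.
Hydraulic radius R = A/P = 732.3/93.46 = 7.836 ft.
Rearranging Manning's equation: n = (1.486/Q) A R^(2/3) S^(1/2) = (1.486/5220) × 732.3 × 7.836^(2/3) × √0.00029 = 0.014.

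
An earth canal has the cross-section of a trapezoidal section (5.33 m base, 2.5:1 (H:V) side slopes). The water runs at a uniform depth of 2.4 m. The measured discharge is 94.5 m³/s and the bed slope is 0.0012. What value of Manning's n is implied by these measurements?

With bottom width b = 5.33 m and side slope z = 2.5: A = (b + zy)y = (5.33 + 2.5×2.4)×2.4 = 27.19 m²; P = b + 2y√(1+z²) = 5.33 + 2×2.4×2.693 = 18.25 m.
Hydraulic radius R = A/P = 27.19/18.25 = 1.49 m.
Rearranging Manning's equation: n = (1/Q) A R^(2/3) S^(1/2) = (1/94.5) × 27.19 × 1.49^(2/3) × √0.0012 = 0.013.

n = 0.013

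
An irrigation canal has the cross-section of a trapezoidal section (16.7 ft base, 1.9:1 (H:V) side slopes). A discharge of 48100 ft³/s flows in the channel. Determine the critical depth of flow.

At critical depth, Q² T / (g A³) = 1, i.e. A³/T = Q²/g = 48100²/32.2 = 71850000.
Trying y = 22.1 ft: A³/T = 21670000 — low.
Trying y = 29.1 ft: A³/T = 72230000 — close enough.

y_c = 29.1 ft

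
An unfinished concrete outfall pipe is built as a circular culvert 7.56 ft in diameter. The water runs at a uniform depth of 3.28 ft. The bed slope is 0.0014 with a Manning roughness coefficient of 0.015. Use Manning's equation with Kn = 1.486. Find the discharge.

For a circular section of diameter D = 7.56 ft at depth y = 3.28 ft, the central angle is θ = 2 arccos(1 − 2y/D) = 2.876 rad. Then A = (D²/8)(θ − sin θ) = 18.68 ft² and P = Dθ/2 = 10.87 ft.
Hydraulic radius R = A/P = 18.68/10.87 = 1.718 ft.
Manning's equation: Q = (1.486/n) A R^(2/3) S^(1/2) = (1.486/0.015) × 18.68 × 1.718^(2/3) × 0.0014^(1/2) = 99.3 ft³/s.

Q = 99.3 ft³/s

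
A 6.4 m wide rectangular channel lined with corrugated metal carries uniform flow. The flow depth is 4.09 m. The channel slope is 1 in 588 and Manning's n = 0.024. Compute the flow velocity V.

Flow area A = b·y = 6.4 × 4.09 = 26.18 m². Wetted perimeter P = b + 2y = 6.4 + 2×4.09 = 14.58 m.
Hydraulic radius R = A/P = 26.18/14.58 = 1.795 m.
From Manning's equation, V = (1/n) R^(2/3) S^(1/2) = (1/0.024) × 1.795^(2/3) × 0.001701^(1/2) = 2.54 m/s.

V = 2.54 m/s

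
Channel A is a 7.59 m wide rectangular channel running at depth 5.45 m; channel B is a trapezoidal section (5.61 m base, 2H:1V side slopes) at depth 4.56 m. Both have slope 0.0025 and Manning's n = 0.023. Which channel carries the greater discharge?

Channel A: Flow area A = b·y = 7.59 × 5.45 = 41.37 m². Wetted perimeter P = b + 2y = 7.59 + 2×5.45 = 18.49 m. Hydraulic radius R = A/P = 41.37/18.49 = 2.237 m. Q_A = (1/0.023)·41.37·2.237^(2/3)·√0.0025 = 153.8 m³/s.
Channel B: With bottom width b = 5.61 m and side slope z = 2: A = (b + zy)y = (5.61 + 2×4.56)×4.56 = 67.17 m²; P = b + 2y√(1+z²) = 5.61 + 2×4.56×2.236 = 26 m. Hydraulic radius R = A/P = 67.17/26 = 2.583 m. Q_B = (1/0.023)·67.17·2.583^(2/3)·√0.0025 = 274.9 m³/s.
Q_A = 153.8 m³/s vs Q_B = 274.9 m³/s, so channel B carries more.

channel B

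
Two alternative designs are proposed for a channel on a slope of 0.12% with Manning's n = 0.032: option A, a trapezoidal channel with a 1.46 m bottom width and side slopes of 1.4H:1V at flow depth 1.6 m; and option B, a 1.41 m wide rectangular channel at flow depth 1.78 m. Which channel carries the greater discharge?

Channel A: With bottom width b = 1.46 m and side slope z = 1.4: A = (b + zy)y = (1.46 + 1.4×1.6)×1.6 = 5.92 m²; P = b + 2y√(1+z²) = 1.46 + 2×1.6×1.72 = 6.965 m. Hydraulic radius R = A/P = 5.92/6.965 = 0.8499 m. Q_A = (1/0.032)·5.92·0.8499^(2/3)·√0.0012 = 5.75 m³/s.
Channel B: Flow area A = b·y = 1.41 × 1.78 = 2.51 m². Wetted perimeter P = b + 2y = 1.41 + 2×1.78 = 4.97 m. Hydraulic radius R = A/P = 2.51/4.97 = 0.505 m. Q_B = (1/0.032)·2.51·0.505^(2/3)·√0.0012 = 1.723 m³/s.
Q_A = 5.75 m³/s vs Q_B = 1.723 m³/s, so channel A carries more.

channel A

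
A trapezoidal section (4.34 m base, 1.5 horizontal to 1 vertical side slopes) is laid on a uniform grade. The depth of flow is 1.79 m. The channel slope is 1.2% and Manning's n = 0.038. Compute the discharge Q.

Q = 40.1 m³/s

With bottom width b = 4.34 m and side slope z = 1.5: A = (b + zy)y = (4.34 + 1.5×1.79)×1.79 = 12.57 m²; P = b + 2y√(1+z²) = 4.34 + 2×1.79×1.803 = 10.79 m.
Hydraulic radius R = A/P = 12.57/10.79 = 1.165 m.
Manning's equation: Q = (1/n) A R^(2/3) S^(1/2) = (1/0.038) × 12.57 × 1.165^(2/3) × 0.012^(1/2) = 40.1 m³/s.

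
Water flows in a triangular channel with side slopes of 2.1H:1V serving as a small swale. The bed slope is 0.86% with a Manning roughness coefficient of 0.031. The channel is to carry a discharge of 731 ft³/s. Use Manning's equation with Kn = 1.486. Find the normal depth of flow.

y_n = 6.26 ft

Manning's equation rearranged: A R^(2/3) = nQ / (1.486·√S) = 0.031 × 731 / (1.486 × √0.0086) = 164.4.
At y = 4.33 ft: A R^(2/3) = 61.55 — low.
At y = 7.54 ft: A R^(2/3) = 270.1 — high.
At y = 6.26 ft: A R^(2/3) = 164.5 — ≈ 164.4.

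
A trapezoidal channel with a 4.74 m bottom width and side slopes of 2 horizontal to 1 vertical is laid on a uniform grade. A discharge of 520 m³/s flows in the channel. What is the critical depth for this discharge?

y_c = 5.67 m

At critical depth, Q² T / (g A³) = 1, i.e. A³/T = Q²/g = 520²/9.81 = 27560.
Try y = 6.36 m: A³/T = 45370 — high.
Try y = 4.06 m: A³/T = 6784 — low.
Try y = 5.67 m: A³/T = 27640 — ≈ 27560.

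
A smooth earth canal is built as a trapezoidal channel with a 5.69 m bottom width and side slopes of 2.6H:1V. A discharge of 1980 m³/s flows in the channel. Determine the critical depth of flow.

At critical depth, Q² T / (g A³) = 1, i.e. A³/T = Q²/g = 1980²/9.81 = 399600.
At y = 11.1 m: A³/T = 889500 — high.
At y = 7.03 m: A³/T = 113200 — low.
At y = 9.32 m: A³/T = 400500 — close enough.

y_c = 9.32 m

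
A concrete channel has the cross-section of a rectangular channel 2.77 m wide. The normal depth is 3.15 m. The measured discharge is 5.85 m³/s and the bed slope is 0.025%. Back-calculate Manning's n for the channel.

Flow area A = b·y = 2.77 × 3.15 = 8.726 m². Wetted perimeter P = b + 2y = 2.77 + 2×3.15 = 9.07 m.
Hydraulic radius R = A/P = 8.726/9.07 = 0.962 m.
Rearranging Manning's equation: n = (1/Q) A R^(2/3) S^(1/2) = (1/5.85) × 8.726 × 0.962^(2/3) × √0.00025 = 0.023.

n = 0.023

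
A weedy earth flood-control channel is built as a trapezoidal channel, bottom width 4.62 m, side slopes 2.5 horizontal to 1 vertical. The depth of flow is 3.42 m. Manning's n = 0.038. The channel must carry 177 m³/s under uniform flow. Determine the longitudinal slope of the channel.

With bottom width b = 4.62 m and side slope z = 2.5: A = (b + zy)y = (4.62 + 2.5×3.42)×3.42 = 45.04 m²; P = b + 2y√(1+z²) = 4.62 + 2×3.42×2.693 = 23.04 m.
Hydraulic radius R = A/P = 45.04/23.04 = 1.955 m.
From Manning's equation, S = [nQ / (1 A R^(2/3))]² = [0.038 × 177 / (1 × 45.04 × 1.955^(2/3))]² = 0.00912.

S = 0.00912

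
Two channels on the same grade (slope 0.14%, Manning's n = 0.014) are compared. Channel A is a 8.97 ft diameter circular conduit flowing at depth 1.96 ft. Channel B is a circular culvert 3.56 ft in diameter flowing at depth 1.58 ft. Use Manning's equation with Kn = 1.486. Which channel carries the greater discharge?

Channel A: For a circular section of diameter D = 8.97 ft at depth y = 1.96 ft, the central angle is θ = 2 arccos(1 − 2y/D) = 1.946 rad. Then A = (D²/8)(θ − sin θ) = 10.21 ft² and P = Dθ/2 = 8.726 ft. Hydraulic radius R = A/P = 10.21/8.726 = 1.17 ft. Q_A = (1.486/0.014)·10.21·1.17^(2/3)·√0.0014 = 45.02 ft³/s.
Channel B: For a circular section of diameter D = 3.56 ft at depth y = 1.58 ft, the central angle is θ = 2 arccos(1 − 2y/D) = 2.916 rad. Then A = (D²/8)(θ − sin θ) = 4.266 ft² and P = Dθ/2 = 5.191 ft. Hydraulic radius R = A/P = 4.266/5.191 = 0.8219 ft. Q_B = (1.486/0.014)·4.266·0.8219^(2/3)·√0.0014 = 14.87 ft³/s.
Q_A = 45.02 ft³/s vs Q_B = 14.87 ft³/s, so channel A carries more.

channel A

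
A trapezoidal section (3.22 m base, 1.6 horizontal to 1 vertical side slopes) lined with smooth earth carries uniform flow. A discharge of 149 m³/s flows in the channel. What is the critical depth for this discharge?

At critical depth, Q² T / (g A³) = 1, i.e. A³/T = Q²/g = 149²/9.81 = 2263.
Trying y = 4.18 m: A³/T = 4280 — over.
Trying y = 3.06 m: A³/T = 1177 — short.
Trying y = 3.59 m: A³/T = 2266 — ≈ 2263.

y_c = 3.59 m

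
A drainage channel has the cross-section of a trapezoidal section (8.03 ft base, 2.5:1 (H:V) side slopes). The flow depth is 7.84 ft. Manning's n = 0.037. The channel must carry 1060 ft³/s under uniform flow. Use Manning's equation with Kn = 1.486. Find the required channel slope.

S = 0.00212

With bottom width b = 8.03 ft and side slope z = 2.5: A = (b + zy)y = (8.03 + 2.5×7.84)×7.84 = 216.6 ft²; P = b + 2y√(1+z²) = 8.03 + 2×7.84×2.693 = 50.25 ft.
Hydraulic radius R = A/P = 216.6/50.25 = 4.311 ft.
From Manning's equation, S = [nQ / (1.486 A R^(2/3))]² = [0.037 × 1060 / (1.486 × 216.6 × 4.311^(2/3))]² = 0.00212.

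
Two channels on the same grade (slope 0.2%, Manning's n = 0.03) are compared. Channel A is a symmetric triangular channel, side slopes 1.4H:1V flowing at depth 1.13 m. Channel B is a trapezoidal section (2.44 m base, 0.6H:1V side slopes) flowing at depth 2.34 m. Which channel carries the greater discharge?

channel B

Channel A: For a triangular section with side slope z = 1.4: A = zy² = 1.4×1.13² = 1.788 m²; P = 2y√(1+z²) = 2×1.13×1.72 = 3.888 m. Hydraulic radius R = A/P = 1.788/3.888 = 0.4598 m. Q_A = (1/0.03)·1.788·0.4598^(2/3)·√0.002 = 1.587 m³/s.
Channel B: With bottom width b = 2.44 m and side slope z = 0.6: A = (b + zy)y = (2.44 + 0.6×2.34)×2.34 = 8.995 m²; P = b + 2y√(1+z²) = 2.44 + 2×2.34×1.166 = 7.898 m. Hydraulic radius R = A/P = 8.995/7.898 = 1.139 m. Q_B = (1/0.03)·8.995·1.139^(2/3)·√0.002 = 14.62 m³/s.
Q_A = 1.587 m³/s vs Q_B = 14.62 m³/s, so channel B carries more.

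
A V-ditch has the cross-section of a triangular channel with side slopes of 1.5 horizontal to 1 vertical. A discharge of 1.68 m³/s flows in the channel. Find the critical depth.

At critical depth, Q² T / (g A³) = 1, i.e. A³/T = Q²/g = 1.68²/9.81 = 0.2877.
Try y = 0.548 m: A³/T = 0.0556 — too small.
Try y = 0.959 m: A³/T = 0.9125 — too large.
Try y = 0.761 m: A³/T = 0.2871 — ≈ 0.2877.

y_c = 0.761 m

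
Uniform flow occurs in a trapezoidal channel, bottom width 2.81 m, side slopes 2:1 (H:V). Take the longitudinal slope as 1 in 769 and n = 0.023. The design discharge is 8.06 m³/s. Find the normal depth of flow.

Manning's equation rearranged: A R^(2/3) = nQ / (1·√S) = 0.023 × 8.06 / (√0.0013) = 5.141.
Try y = 0.952 m: A R^(2/3) = 3.315 — too small.
Try y = 1.19 m: A R^(2/3) = 5.141 — matches.

y_n = 1.19 m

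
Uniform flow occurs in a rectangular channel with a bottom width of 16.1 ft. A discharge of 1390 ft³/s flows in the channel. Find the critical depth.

y_c = 6.14 ft

For a rectangular channel, critical depth y_c = (q²/g)^(1/3) where q = Q/b = 1390/16.1 = 86.34 ft²/s.
So y_c = (86.34²/32.2)^(1/3) = 6.14 ft.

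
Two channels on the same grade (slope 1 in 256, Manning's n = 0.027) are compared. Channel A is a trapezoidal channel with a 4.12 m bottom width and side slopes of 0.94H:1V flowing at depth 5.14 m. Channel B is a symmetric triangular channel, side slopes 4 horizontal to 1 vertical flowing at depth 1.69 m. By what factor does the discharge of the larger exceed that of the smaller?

8.52

Channel A: With bottom width b = 4.12 m and side slope z = 0.94: A = (b + zy)y = (4.12 + 0.94×5.14)×5.14 = 46.01 m²; P = b + 2y√(1+z²) = 4.12 + 2×5.14×1.372 = 18.23 m. Hydraulic radius R = A/P = 46.01/18.23 = 2.524 m. Q_A = (1/0.027)·46.01·2.524^(2/3)·√0.003906 = 197.4 m³/s.
Channel B: For a triangular section with side slope z = 4: A = zy² = 4×1.69² = 11.42 m²; P = 2y√(1+z²) = 2×1.69×4.123 = 13.94 m. Hydraulic radius R = A/P = 11.42/13.94 = 0.8198 m. Q_B = (1/0.027)·11.42·0.8198^(2/3)·√0.003906 = 23.16 m³/s.
The larger discharge is 197.4 m³/s and the smaller is 23.16 m³/s; the ratio is 8.52.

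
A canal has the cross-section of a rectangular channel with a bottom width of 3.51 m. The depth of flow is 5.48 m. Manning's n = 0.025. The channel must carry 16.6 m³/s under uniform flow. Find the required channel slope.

S = 0.000318

Flow area A = b·y = 3.51 × 5.48 = 19.23 m². Wetted perimeter P = b + 2y = 3.51 + 2×5.48 = 14.47 m.
Hydraulic radius R = A/P = 19.23/14.47 = 1.329 m.
From Manning's equation, S = [nQ / (1 A R^(2/3))]² = [0.025 × 16.6 / (1 × 19.23 × 1.329^(2/3))]² = 0.000318.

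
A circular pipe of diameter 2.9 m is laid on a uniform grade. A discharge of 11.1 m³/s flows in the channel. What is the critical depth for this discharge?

At critical depth, Q² T / (g A³) = 1, i.e. A³/T = Q²/g = 11.1²/9.81 = 12.56.
Trying y = 1.2 m: A³/T = 6.02 — too small.
Trying y = 1.62 m: A³/T = 18.97 — too large.
Trying y = 1.45 m: A³/T = 12.42 — ≈ 12.56.

y_c = 1.45 m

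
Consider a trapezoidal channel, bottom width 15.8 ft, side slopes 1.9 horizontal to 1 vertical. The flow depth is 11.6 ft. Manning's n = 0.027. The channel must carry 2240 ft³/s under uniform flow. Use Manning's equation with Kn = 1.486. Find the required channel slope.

With bottom width b = 15.8 ft and side slope z = 1.9: A = (b + zy)y = (15.8 + 1.9×11.6)×11.6 = 438.9 ft²; P = b + 2y√(1+z²) = 15.8 + 2×11.6×2.147 = 65.61 ft.
Hydraulic radius R = A/P = 438.9/65.61 = 6.69 ft.
From Manning's equation, S = [nQ / (1.486 A R^(2/3))]² = [0.027 × 2240 / (1.486 × 438.9 × 6.69^(2/3))]² = 0.000682.

S = 0.000682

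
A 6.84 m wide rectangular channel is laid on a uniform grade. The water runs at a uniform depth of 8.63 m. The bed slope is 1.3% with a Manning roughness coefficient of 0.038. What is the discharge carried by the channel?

Flow area A = b·y = 6.84 × 8.63 = 59.03 m². Wetted perimeter P = b + 2y = 6.84 + 2×8.63 = 24.1 m.
Hydraulic radius R = A/P = 59.03/24.1 = 2.449 m.
Manning's equation: Q = (1/n) A R^(2/3) S^(1/2) = (1/0.038) × 59.03 × 2.449^(2/3) × 0.013^(1/2) = 322 m³/s.

Q = 322 m³/s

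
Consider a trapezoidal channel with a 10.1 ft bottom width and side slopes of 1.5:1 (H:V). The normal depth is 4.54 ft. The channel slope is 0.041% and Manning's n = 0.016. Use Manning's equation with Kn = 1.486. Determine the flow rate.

Q = 294 ft³/s

With bottom width b = 10.1 ft and side slope z = 1.5: A = (b + zy)y = (10.1 + 1.5×4.54)×4.54 = 76.77 ft²; P = b + 2y√(1+z²) = 10.1 + 2×4.54×1.803 = 26.47 ft.
Hydraulic radius R = A/P = 76.77/26.47 = 2.9 ft.
Manning's equation: Q = (1.486/n) A R^(2/3) S^(1/2) = (1.486/0.016) × 76.77 × 2.9^(2/3) × 0.00041^(1/2) = 294 ft³/s.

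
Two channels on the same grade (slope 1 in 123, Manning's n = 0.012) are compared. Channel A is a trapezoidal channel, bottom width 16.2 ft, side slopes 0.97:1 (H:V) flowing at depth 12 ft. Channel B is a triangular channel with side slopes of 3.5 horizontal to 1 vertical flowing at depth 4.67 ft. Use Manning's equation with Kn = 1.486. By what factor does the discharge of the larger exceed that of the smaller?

Channel A: With bottom width b = 16.2 ft and side slope z = 0.97: A = (b + zy)y = (16.2 + 0.97×12)×12 = 334.1 ft²; P = b + 2y√(1+z²) = 16.2 + 2×12×1.393 = 49.64 ft. Hydraulic radius R = A/P = 334.1/49.64 = 6.731 ft. Q_A = (1.486/0.012)·334.1·6.731^(2/3)·√0.00813 = 13300 ft³/s.
Channel B: For a triangular section with side slope z = 3.5: A = zy² = 3.5×4.67² = 76.33 ft²; P = 2y√(1+z²) = 2×4.67×3.64 = 34 ft. Hydraulic radius R = A/P = 76.33/34 = 2.245 ft. Q_B = (1.486/0.012)·76.33·2.245^(2/3)·√0.00813 = 1461 ft³/s.
The larger discharge is 13300 ft³/s and the smaller is 1461 ft³/s; the ratio is 9.1.

9.1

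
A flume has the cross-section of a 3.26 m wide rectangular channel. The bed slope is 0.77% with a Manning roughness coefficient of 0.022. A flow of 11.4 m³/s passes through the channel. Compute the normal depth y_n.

Manning's equation rearranged: A R^(2/3) = nQ / (1·√S) = 0.022 × 11.4 / (√0.0077) = 2.858.
Trying y = 0.926 m: A R^(2/3) = 2.125 — too small.
Trying y = 1.29 m: A R^(2/3) = 3.379 — too large.
Trying y = 1.14 m: A R^(2/3) = 2.848 — close enough.

y_n = 1.14 m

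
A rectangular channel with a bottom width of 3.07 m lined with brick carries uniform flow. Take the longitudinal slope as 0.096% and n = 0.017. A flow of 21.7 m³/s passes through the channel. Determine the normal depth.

y_n = 3.68 m

Manning's equation rearranged: A R^(2/3) = nQ / (1·√S) = 0.017 × 21.7 / (√0.00096) = 11.91.
At y = 3.23 m: A R^(2/3) = 10.18 — low.
At y = 4.18 m: A R^(2/3) = 13.86 — high.
At y = 3.68 m: A R^(2/3) = 11.92 — ≈ 11.91.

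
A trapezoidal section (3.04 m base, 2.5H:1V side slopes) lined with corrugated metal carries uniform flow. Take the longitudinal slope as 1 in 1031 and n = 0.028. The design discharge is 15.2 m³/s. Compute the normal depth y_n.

Manning's equation rearranged: A R^(2/3) = nQ / (1·√S) = 0.028 × 15.2 / (√0.0009699) = 13.67.
At y = 1.98 m: A R^(2/3) = 17.41 — too large.
At y = 1.49 m: A R^(2/3) = 9.473 — too small.
At y = 1.77 m: A R^(2/3) = 13.66 — ≈ 13.67.

y_n = 1.77 m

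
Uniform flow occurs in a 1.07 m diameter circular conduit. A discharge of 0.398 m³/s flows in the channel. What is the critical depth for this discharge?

At critical depth, Q² T / (g A³) = 1, i.e. A³/T = Q²/g = 0.398²/9.81 = 0.01615.
Try y = 0.41 m: A³/T = 0.03064 — too large.
Try y = 0.347 m: A³/T = 0.0161 — matches.

y_c = 0.347 m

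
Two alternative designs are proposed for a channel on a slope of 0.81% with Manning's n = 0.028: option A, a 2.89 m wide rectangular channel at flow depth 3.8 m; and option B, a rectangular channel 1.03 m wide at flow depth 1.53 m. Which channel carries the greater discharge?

Channel A: Flow area A = b·y = 2.89 × 3.8 = 10.98 m². Wetted perimeter P = b + 2y = 2.89 + 2×3.8 = 10.49 m. Hydraulic radius R = A/P = 10.98/10.49 = 1.047 m. Q_A = (1/0.028)·10.98·1.047^(2/3)·√0.0081 = 36.39 m³/s.
Channel B: Flow area A = b·y = 1.03 × 1.53 = 1.576 m². Wetted perimeter P = b + 2y = 1.03 + 2×1.53 = 4.09 m. Hydraulic radius R = A/P = 1.576/4.09 = 0.3853 m. Q_B = (1/0.028)·1.576·0.3853^(2/3)·√0.0081 = 2.682 m³/s.
Q_A = 36.39 m³/s vs Q_B = 2.682 m³/s, so channel A carries more.

channel A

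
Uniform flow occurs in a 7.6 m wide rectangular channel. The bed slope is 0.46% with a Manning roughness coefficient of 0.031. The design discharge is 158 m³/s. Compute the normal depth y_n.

Manning's equation rearranged: A R^(2/3) = nQ / (1·√S) = 0.031 × 158 / (√0.0046) = 72.22.
Try y = 4.89 m: A R^(2/3) = 61.68 — too small.
Try y = 6.82 m: A R^(2/3) = 93.95 — too large.
Try y = 5.53 m: A R^(2/3) = 72.21 — ≈ 72.22.

y_n = 5.53 m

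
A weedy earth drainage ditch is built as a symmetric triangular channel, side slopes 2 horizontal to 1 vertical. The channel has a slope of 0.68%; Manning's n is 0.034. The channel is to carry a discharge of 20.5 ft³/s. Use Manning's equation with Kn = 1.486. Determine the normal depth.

y_n = 1.81 ft

Manning's equation rearranged: A R^(2/3) = nQ / (1.486·√S) = 0.034 × 20.5 / (1.486 × √0.0068) = 5.688.
At y = 2.08 ft: A R^(2/3) = 8.245 — high.
At y = 1.35 ft: A R^(2/3) = 2.604 — low.
At y = 1.81 ft: A R^(2/3) = 5.691 — close enough.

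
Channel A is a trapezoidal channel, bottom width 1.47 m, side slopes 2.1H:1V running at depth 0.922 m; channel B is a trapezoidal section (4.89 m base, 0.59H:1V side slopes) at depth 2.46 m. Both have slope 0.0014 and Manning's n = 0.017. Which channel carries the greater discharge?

channel B

Channel A: With bottom width b = 1.47 m and side slope z = 2.1: A = (b + zy)y = (1.47 + 2.1×0.922)×0.922 = 3.141 m²; P = b + 2y√(1+z²) = 1.47 + 2×0.922×2.326 = 5.759 m. Hydraulic radius R = A/P = 3.141/5.759 = 0.5453 m. Q_A = (1/0.017)·3.141·0.5453^(2/3)·√0.0014 = 4.614 m³/s.
Channel B: With bottom width b = 4.89 m and side slope z = 0.59: A = (b + zy)y = (4.89 + 0.59×2.46)×2.46 = 15.6 m²; P = b + 2y√(1+z²) = 4.89 + 2×2.46×1.161 = 10.6 m. Hydraulic radius R = A/P = 15.6/10.6 = 1.471 m. Q_B = (1/0.017)·15.6·1.471^(2/3)·√0.0014 = 44.42 m³/s.
Q_A = 4.614 m³/s vs Q_B = 44.42 m³/s, so channel B carries more.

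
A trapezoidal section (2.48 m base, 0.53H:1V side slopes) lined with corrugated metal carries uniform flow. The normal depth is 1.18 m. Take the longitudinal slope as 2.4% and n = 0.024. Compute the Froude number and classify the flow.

With bottom width b = 2.48 m and side slope z = 0.53: A = (b + zy)y = (2.48 + 0.53×1.18)×1.18 = 3.664 m²; P = b + 2y√(1+z²) = 2.48 + 2×1.18×1.132 = 5.151 m.
Hydraulic radius R = A/P = 3.664/5.151 = 0.7114 m.
V = (1/n) R^(2/3) √S = (1/0.024) × 0.7114^(2/3) × √0.024 = 5.144 m/s. Hydraulic depth D_h = A/T = 3.664/3.731 = 0.9822 m.
Froude number Fr = V/√(g·D_h) = 5.144/√(9.81×0.9822) = 1.66, which is greater than 1, so the flow is supercritical.

supercritical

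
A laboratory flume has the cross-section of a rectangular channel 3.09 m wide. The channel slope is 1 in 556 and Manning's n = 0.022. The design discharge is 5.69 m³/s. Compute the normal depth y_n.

y_n = 1.23 m

Manning's equation rearranged: A R^(2/3) = nQ / (1·√S) = 0.022 × 5.69 / (√0.001799) = 2.952.
At y = 1.57 m: A R^(2/3) = 4.106 — over.
At y = 1.07 m: A R^(2/3) = 2.435 — short.
At y = 1.23 m: A R^(2/3) = 2.953 — ≈ 2.952.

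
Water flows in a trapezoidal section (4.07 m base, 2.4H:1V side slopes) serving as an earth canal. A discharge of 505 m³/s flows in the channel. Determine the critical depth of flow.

At critical depth, Q² T / (g A³) = 1, i.e. A³/T = Q²/g = 505²/9.81 = 26000.
At y = 4.21 m: A³/T = 8752 — short.
At y = 5.4 m: A³/T = 25930 — close enough.

y_c = 5.4 m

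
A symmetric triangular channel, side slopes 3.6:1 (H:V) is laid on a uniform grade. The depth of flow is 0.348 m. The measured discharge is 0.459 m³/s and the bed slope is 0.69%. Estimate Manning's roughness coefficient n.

For a triangular section with side slope z = 3.6: A = zy² = 3.6×0.348² = 0.436 m²; P = 2y√(1+z²) = 2×0.348×3.736 = 2.6 m.
Hydraulic radius R = A/P = 0.436/2.6 = 0.1677 m.
Rearranging Manning's equation: n = (1/Q) A R^(2/3) S^(1/2) = (1/0.459) × 0.436 × 0.1677^(2/3) × √0.0069 = 0.024.

n = 0.024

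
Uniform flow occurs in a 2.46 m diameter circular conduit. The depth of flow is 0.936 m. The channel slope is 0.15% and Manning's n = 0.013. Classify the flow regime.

For a circular section of diameter D = 2.46 m at depth y = 0.936 m, the central angle is θ = 2 arccos(1 − 2y/D) = 2.659 rad. Then A = (D²/8)(θ − sin θ) = 1.66 m² and P = Dθ/2 = 3.27 m.
Hydraulic radius R = A/P = 1.66/3.27 = 0.5076 m.
V = (1/n) R^(2/3) √S = (1/0.013) × 0.5076^(2/3) × √0.0015 = 1.896 m/s. Hydraulic depth D_h = A/T = 1.66/2.389 = 0.695 m.
Froude number Fr = V/√(g·D_h) = 1.896/√(9.81×0.695) = 0.726, which is less than 1, so the flow is subcritical.

subcritical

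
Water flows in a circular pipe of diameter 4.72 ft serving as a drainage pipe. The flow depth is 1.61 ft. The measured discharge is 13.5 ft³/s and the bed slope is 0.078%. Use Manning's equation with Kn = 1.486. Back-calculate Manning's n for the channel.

For a circular section of diameter D = 4.72 ft at depth y = 1.61 ft, the central angle is θ = 2 arccos(1 − 2y/D) = 2.495 rad. Then A = (D²/8)(θ − sin θ) = 5.269 ft² and P = Dθ/2 = 5.888 ft.
Hydraulic radius R = A/P = 5.269/5.888 = 0.895 ft.
Rearranging Manning's equation: n = (1.486/Q) A R^(2/3) S^(1/2) = (1.486/13.5) × 5.269 × 0.895^(2/3) × √0.00078 = 0.015.

n = 0.015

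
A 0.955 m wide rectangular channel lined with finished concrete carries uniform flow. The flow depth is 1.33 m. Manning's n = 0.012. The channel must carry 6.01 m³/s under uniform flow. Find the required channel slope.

Flow area A = b·y = 0.955 × 1.33 = 1.27 m². Wetted perimeter P = b + 2y = 0.955 + 2×1.33 = 3.615 m.
Hydraulic radius R = A/P = 1.27/3.615 = 0.3514 m.
From Manning's equation, S = [nQ / (1 A R^(2/3))]² = [0.012 × 6.01 / (1 × 1.27 × 0.3514^(2/3))]² = 0.013.

S = 0.013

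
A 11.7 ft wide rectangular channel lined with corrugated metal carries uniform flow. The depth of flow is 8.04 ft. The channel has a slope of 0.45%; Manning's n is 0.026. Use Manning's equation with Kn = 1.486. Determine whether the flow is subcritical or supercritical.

Flow area A = b·y = 11.7 × 8.04 = 94.07 ft². Wetted perimeter P = b + 2y = 11.7 + 2×8.04 = 27.78 ft.
Hydraulic radius R = A/P = 94.07/27.78 = 3.386 ft.
V = (1.486/n) R^(2/3) √S = (1.486/0.026) × 3.386^(2/3) × √0.0045 = 8.646 ft/s. Hydraulic depth D_h = A/T = 94.07/11.7 = 8.04 ft.
Froude number Fr = V/√(g·D_h) = 8.646/√(32.2×8.04) = 0.537, which is less than 1, so the flow is subcritical.

subcritical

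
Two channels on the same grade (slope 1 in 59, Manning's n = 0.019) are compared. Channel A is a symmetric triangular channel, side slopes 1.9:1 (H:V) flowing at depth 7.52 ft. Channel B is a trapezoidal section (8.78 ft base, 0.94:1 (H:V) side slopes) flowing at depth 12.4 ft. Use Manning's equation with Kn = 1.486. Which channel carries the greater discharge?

Channel A: For a triangular section with side slope z = 1.9: A = zy² = 1.9×7.52² = 107.4 ft²; P = 2y√(1+z²) = 2×7.52×2.147 = 32.29 ft. Hydraulic radius R = A/P = 107.4/32.29 = 3.327 ft. Q_A = (1.486/0.019)·107.4·3.327^(2/3)·√0.01695 = 2438 ft³/s.
Channel B: With bottom width b = 8.78 ft and side slope z = 0.94: A = (b + zy)y = (8.78 + 0.94×12.4)×12.4 = 253.4 ft²; P = b + 2y√(1+z²) = 8.78 + 2×12.4×1.372 = 42.82 ft. Hydraulic radius R = A/P = 253.4/42.82 = 5.918 ft. Q_B = (1.486/0.019)·253.4·5.918^(2/3)·√0.01695 = 8442 ft³/s.
Q_A = 2438 ft³/s vs Q_B = 8442 ft³/s, so channel B carries more.

channel B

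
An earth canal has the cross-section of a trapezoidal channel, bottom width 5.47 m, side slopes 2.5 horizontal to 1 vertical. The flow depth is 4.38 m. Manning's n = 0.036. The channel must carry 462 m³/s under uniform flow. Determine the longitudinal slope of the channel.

With bottom width b = 5.47 m and side slope z = 2.5: A = (b + zy)y = (5.47 + 2.5×4.38)×4.38 = 71.92 m²; P = b + 2y√(1+z²) = 5.47 + 2×4.38×2.693 = 29.06 m.
Hydraulic radius R = A/P = 71.92/29.06 = 2.475 m.
From Manning's equation, S = [nQ / (1 A R^(2/3))]² = [0.036 × 462 / (1 × 71.92 × 2.475^(2/3))]² = 0.016.

S = 0.016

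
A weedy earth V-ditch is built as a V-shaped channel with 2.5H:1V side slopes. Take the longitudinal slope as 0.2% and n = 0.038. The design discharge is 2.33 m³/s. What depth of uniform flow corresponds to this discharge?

Manning's equation rearranged: A R^(2/3) = nQ / (1·√S) = 0.038 × 2.33 / (√0.002) = 1.98.
At y = 0.825 m: A R^(2/3) = 0.8974 — low.
At y = 1.11 m: A R^(2/3) = 1.98 — ≈ 1.98.

y_n = 1.11 m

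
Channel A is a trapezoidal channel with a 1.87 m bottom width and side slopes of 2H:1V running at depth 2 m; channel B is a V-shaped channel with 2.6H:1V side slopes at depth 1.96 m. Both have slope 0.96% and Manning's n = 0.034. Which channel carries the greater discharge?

Channel A: With bottom width b = 1.87 m and side slope z = 2: A = (b + zy)y = (1.87 + 2×2)×2 = 11.74 m²; P = b + 2y√(1+z²) = 1.87 + 2×2×2.236 = 10.81 m. Hydraulic radius R = A/P = 11.74/10.81 = 1.086 m. Q_A = (1/0.034)·11.74·1.086^(2/3)·√0.0096 = 35.74 m³/s.
Channel B: For a triangular section with side slope z = 2.6: A = zy² = 2.6×1.96² = 9.988 m²; P = 2y√(1+z²) = 2×1.96×2.786 = 10.92 m. Hydraulic radius R = A/P = 9.988/10.92 = 0.9147 m. Q_B = (1/0.034)·9.988·0.9147^(2/3)·√0.0096 = 27.12 m³/s.
Q_A = 35.74 m³/s vs Q_B = 27.12 m³/s, so channel A carries more.

channel A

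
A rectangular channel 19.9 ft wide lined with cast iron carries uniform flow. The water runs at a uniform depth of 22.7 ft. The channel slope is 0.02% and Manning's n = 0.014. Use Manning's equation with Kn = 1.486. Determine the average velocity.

V = 5.45 ft/s

Flow area A = b·y = 19.9 × 22.7 = 451.7 ft². Wetted perimeter P = b + 2y = 19.9 + 2×22.7 = 65.3 ft.
Hydraulic radius R = A/P = 451.7/65.3 = 6.918 ft.
From Manning's equation, V = (1.486/n) R^(2/3) S^(1/2) = (1.486/0.014) × 6.918^(2/3) × 0.0002^(1/2) = 5.45 ft/s.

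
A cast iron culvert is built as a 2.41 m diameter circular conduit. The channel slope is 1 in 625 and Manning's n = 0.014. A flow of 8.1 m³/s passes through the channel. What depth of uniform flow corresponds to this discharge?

y_n = 1.74 m

Manning's equation rearranged: A R^(2/3) = nQ / (1·√S) = 0.014 × 8.1 / (√0.0016) = 2.835.
Trying y = 1.37 m: A R^(2/3) = 2.01 — short.
Trying y = 1.74 m: A R^(2/3) = 2.834 — ≈ 2.835.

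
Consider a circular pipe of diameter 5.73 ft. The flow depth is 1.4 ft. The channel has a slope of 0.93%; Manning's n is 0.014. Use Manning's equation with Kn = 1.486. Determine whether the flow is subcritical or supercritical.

supercritical

For a circular section of diameter D = 5.73 ft at depth y = 1.4 ft, the central angle is θ = 2 arccos(1 − 2y/D) = 2.068 rad. Then A = (D²/8)(θ − sin θ) = 4.881 ft² and P = Dθ/2 = 5.925 ft.
Hydraulic radius R = A/P = 4.881/5.925 = 0.8237 ft.
V = (1.486/n) R^(2/3) √S = (1.486/0.014) × 0.8237^(2/3) × √0.0093 = 8.995 ft/s. Hydraulic depth D_h = A/T = 4.881/4.924 = 0.9912 ft.
Froude number Fr = V/√(g·D_h) = 8.995/√(32.2×0.9912) = 1.59, which is greater than 1, so the flow is supercritical.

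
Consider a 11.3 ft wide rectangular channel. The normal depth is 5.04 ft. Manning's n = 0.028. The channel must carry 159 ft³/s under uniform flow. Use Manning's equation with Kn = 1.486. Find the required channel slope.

S = 0.000749

Flow area A = b·y = 11.3 × 5.04 = 56.95 ft². Wetted perimeter P = b + 2y = 11.3 + 2×5.04 = 21.38 ft.
Hydraulic radius R = A/P = 56.95/21.38 = 2.664 ft.
From Manning's equation, S = [nQ / (1.486 A R^(2/3))]² = [0.028 × 159 / (1.486 × 56.95 × 2.664^(2/3))]² = 0.000749.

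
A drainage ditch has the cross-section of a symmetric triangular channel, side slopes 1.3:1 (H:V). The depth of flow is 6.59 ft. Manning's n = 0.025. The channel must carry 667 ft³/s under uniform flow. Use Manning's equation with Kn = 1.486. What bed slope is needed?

For a triangular section with side slope z = 1.3: A = zy² = 1.3×6.59² = 56.46 ft²; P = 2y√(1+z²) = 2×6.59×1.64 = 21.62 ft.
Hydraulic radius R = A/P = 56.46/21.62 = 2.612 ft.
From Manning's equation, S = [nQ / (1.486 A R^(2/3))]² = [0.025 × 667 / (1.486 × 56.46 × 2.612^(2/3))]² = 0.011.

S = 0.011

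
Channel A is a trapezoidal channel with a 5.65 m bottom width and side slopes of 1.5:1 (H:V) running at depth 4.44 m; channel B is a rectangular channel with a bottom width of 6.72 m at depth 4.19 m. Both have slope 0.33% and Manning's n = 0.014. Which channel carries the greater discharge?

channel A

Channel A: With bottom width b = 5.65 m and side slope z = 1.5: A = (b + zy)y = (5.65 + 1.5×4.44)×4.44 = 54.66 m²; P = b + 2y√(1+z²) = 5.65 + 2×4.44×1.803 = 21.66 m. Hydraulic radius R = A/P = 54.66/21.66 = 2.524 m. Q_A = (1/0.014)·54.66·2.524^(2/3)·√0.0033 = 415.7 m³/s.
Channel B: Flow area A = b·y = 6.72 × 4.19 = 28.16 m². Wetted perimeter P = b + 2y = 6.72 + 2×4.19 = 15.1 m. Hydraulic radius R = A/P = 28.16/15.1 = 1.865 m. Q_B = (1/0.014)·28.16·1.865^(2/3)·√0.0033 = 175 m³/s.
Q_A = 415.7 m³/s vs Q_B = 175 m³/s, so channel A carries more.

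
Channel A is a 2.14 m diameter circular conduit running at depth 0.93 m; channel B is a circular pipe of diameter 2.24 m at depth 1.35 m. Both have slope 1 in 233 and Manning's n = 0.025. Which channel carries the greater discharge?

Channel A: For a circular section of diameter D = 2.14 m at depth y = 0.93 m, the central angle is θ = 2 arccos(1 − 2y/D) = 2.879 rad. Then A = (D²/8)(θ − sin θ) = 1.5 m² and P = Dθ/2 = 3.081 m. Hydraulic radius R = A/P = 1.5/3.081 = 0.4868 m. Q_A = (1/0.025)·1.5·0.4868^(2/3)·√0.004292 = 2.432 m³/s.
Channel B: For a circular section of diameter D = 2.24 m at depth y = 1.35 m, the central angle is θ = 2 arccos(1 − 2y/D) = 3.555 rad. Then A = (D²/8)(θ − sin θ) = 2.482 m² and P = Dθ/2 = 3.982 m. Hydraulic radius R = A/P = 2.482/3.982 = 0.6233 m. Q_B = (1/0.025)·2.482·0.6233^(2/3)·√0.004292 = 4.746 m³/s.
Q_A = 2.432 m³/s vs Q_B = 4.746 m³/s, so channel B carries more.

channel B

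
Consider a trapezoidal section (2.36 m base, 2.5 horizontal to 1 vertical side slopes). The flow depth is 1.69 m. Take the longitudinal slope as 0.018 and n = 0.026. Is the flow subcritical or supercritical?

supercritical

With bottom width b = 2.36 m and side slope z = 2.5: A = (b + zy)y = (2.36 + 2.5×1.69)×1.69 = 11.13 m²; P = b + 2y√(1+z²) = 2.36 + 2×1.69×2.693 = 11.46 m.
Hydraulic radius R = A/P = 11.13/11.46 = 0.971 m.
V = (1/n) R^(2/3) √S = (1/0.026) × 0.971^(2/3) × √0.018 = 5.06 m/s. Hydraulic depth D_h = A/T = 11.13/10.81 = 1.029 m.
Froude number Fr = V/√(g·D_h) = 5.06/√(9.81×1.029) = 1.59, which is greater than 1, so the flow is supercritical.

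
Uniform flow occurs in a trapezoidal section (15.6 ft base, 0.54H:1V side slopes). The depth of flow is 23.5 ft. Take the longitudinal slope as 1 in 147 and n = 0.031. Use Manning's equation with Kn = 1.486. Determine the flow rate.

Q = 11900 ft³/s

With bottom width b = 15.6 ft and side slope z = 0.54: A = (b + zy)y = (15.6 + 0.54×23.5)×23.5 = 664.8 ft²; P = b + 2y√(1+z²) = 15.6 + 2×23.5×1.136 = 69.01 ft.
Hydraulic radius R = A/P = 664.8/69.01 = 9.633 ft.
Manning's equation: Q = (1.486/n) A R^(2/3) S^(1/2) = (1.486/0.031) × 664.8 × 9.633^(2/3) × 0.006803^(1/2) = 11900 ft³/s.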